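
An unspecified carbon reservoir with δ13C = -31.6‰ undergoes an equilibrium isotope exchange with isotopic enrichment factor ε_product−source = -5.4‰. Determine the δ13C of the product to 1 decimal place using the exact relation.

-36.8‰

Exactly, δ_product = (δ_source + 1000)·(ε/1000 + 1) − 1000.
δ_product = (-31.6 + 1000) × (-5.4/1000 + 1) − 1000
δ_product = -36.83‰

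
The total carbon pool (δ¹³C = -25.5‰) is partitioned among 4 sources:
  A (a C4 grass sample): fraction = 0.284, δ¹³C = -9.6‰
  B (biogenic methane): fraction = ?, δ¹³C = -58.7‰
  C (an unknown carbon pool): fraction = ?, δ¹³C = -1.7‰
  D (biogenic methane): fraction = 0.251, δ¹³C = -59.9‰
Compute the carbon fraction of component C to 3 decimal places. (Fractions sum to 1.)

0.343

Let f_C and f_B be the unknown fractions; fractions sum to 1 so f_C + f_B = 0.465.
Mass balance: Σ fᵢ·δᵢ = δ_bulk ⇒ f_C·(-1.7) + f_B·(-58.7) = -25.5 − (-17.761) = -7.739
Substitute f_B = 0.465 − f_C:
f_C·(-1.7 − -58.7) = -7.739 − 0.465×(-58.7) = 19.557
f_C = 19.557 / 57.0 = 0.3431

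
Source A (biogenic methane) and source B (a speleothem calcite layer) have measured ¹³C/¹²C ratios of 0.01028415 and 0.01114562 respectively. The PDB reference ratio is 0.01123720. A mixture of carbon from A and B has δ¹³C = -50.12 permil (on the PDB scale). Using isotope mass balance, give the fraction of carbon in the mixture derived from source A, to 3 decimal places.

δ_A = (0.01028415/0.01123720 − 1)×1000 = (0.915188 − 1)×1000 = -84.812 permil
δ_B = (0.01114562/0.01123720 − 1)×1000 = (0.991850 − 1)×1000 = -8.150 permil
f_A = (δ_mix − δ_B)/(δ_A − δ_B) = (-50.12 − (-8.150))/(-84.812 − (-8.150))
f_A = -41.970 / -76.662 = 0.5475

0.547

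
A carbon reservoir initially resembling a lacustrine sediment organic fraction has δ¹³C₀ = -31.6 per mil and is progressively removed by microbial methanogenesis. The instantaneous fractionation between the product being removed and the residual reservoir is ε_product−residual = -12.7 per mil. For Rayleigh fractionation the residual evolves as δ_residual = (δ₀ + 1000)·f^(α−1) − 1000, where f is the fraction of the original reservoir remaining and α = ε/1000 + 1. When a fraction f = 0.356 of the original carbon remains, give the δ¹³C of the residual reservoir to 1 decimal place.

Rayleigh residual: δ_res = (δ₀ + 1000)·f^(α−1) − 1000
α = ε/1000 + 1 = 0.98730, so α − 1 = -0.01270
f^(α−1) = 0.356^(-0.01270) = 1.013203
δ_res = (-31.6 + 1000) × 1.013203 − 1000 = 981.186 − 1000 = -18.81 per mil

-18.8 per mil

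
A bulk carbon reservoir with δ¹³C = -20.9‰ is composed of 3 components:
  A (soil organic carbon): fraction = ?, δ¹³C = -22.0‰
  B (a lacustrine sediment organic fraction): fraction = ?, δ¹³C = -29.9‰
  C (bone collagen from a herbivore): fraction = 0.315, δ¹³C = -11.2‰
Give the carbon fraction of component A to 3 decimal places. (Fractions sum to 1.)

0.394

Let f_A and f_B be the unknown fractions; fractions sum to 1 so f_A + f_B = 0.685.
Mass balance: Σ fᵢ·δᵢ = δ_bulk ⇒ f_A·(-22.0) + f_B·(-29.9) = -20.9 − (-3.528) = -17.372
Substitute f_B = 0.685 − f_A:
f_A·(-22.0 − -29.9) = -17.372 − 0.685×(-29.9) = 3.110
f_A = 3.110 / 7.9 = 0.3936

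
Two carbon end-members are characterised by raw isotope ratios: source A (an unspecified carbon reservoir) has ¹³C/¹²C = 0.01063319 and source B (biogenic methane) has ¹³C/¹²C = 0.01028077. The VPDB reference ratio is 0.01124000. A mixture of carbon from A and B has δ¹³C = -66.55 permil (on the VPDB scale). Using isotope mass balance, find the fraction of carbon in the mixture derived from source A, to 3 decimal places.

0.599

δ_A = (0.01063319/0.01124000 − 1)×1000 = (0.946013 − 1)×1000 = -53.987 permil
δ_B = (0.01028077/0.01124000 − 1)×1000 = (0.914659 − 1)×1000 = -85.341 permil
f_A = (δ_mix − δ_B)/(δ_A − δ_B) = (-66.55 − (-85.341))/(-53.987 − (-85.341))
f_A = 18.791 / 31.354 = 0.5993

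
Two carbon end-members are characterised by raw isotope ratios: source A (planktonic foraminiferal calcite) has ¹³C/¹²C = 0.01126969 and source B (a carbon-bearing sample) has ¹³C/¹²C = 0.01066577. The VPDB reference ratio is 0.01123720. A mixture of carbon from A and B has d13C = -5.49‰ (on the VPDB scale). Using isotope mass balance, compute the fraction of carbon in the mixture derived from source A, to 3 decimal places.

0.844

δ_A = (0.01126969/0.01123720 − 1)×1000 = (1.002891 − 1)×1000 = 2.891‰
δ_B = (0.01066577/0.01123720 − 1)×1000 = (0.949148 − 1)×1000 = -50.852‰
f_A = (δ_mix − δ_B)/(δ_A − δ_B) = (-5.49 − (-50.852))/(2.891 − (-50.852))
f_A = 45.362 / 53.743 = 0.8440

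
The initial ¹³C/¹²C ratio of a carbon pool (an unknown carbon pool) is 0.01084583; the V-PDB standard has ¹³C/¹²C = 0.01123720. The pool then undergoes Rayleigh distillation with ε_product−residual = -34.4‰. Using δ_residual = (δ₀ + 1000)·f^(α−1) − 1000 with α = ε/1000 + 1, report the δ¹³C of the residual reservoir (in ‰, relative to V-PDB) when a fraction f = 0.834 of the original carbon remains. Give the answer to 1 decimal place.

-28.8‰

δ₀ = (0.01084583/0.01123720 − 1)×1000 = (0.965172 − 1)×1000 = -34.828‰
α − 1 = ε/1000 = -0.0344
f^(α−1) = 0.834^(-0.0344) = 1.006264
δ_res = (-34.828 + 1000) × 1.006264 − 1000 = 971.218 − 1000 = -28.78‰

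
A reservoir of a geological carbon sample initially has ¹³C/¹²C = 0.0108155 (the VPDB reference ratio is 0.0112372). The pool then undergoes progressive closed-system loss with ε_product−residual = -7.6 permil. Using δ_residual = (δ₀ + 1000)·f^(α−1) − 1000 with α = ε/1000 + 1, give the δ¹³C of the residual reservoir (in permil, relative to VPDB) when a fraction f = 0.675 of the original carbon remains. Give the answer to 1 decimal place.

-34.6 permil

δ₀ = (0.0108155/0.0112372 − 1)×1000 = (0.962473 − 1)×1000 = -37.527 permil
α − 1 = ε/1000 = -0.0076
f^(α−1) = 0.675^(-0.0076) = 1.002992
δ_res = (-37.527 + 1000) × 1.002992 − 1000 = 965.352 − 1000 = -34.65 permil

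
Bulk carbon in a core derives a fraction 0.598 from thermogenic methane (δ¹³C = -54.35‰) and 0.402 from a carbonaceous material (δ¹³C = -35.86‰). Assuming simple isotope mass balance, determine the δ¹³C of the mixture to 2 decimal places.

δ_mix = f_A·δ_A + f_B·δ_B
δ_mix = 0.598 × (-54.35) + 0.402 × (-35.86)
δ_mix = -32.501 + -14.416 = -46.917‰

-46.92‰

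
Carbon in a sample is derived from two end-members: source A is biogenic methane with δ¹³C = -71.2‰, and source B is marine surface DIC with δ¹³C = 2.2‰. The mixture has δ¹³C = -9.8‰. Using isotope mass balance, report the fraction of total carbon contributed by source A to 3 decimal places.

δ_mix = f_A·δ_A + (1 − f_A)·δ_B  ⇒  f_A = (δ_mix − δ_B)/(δ_A − δ_B)
f_A = (-9.8 − (2.2)) / (-71.2 − (2.2))
f_A = -12.0 / -73.4 = 0.1635

0.163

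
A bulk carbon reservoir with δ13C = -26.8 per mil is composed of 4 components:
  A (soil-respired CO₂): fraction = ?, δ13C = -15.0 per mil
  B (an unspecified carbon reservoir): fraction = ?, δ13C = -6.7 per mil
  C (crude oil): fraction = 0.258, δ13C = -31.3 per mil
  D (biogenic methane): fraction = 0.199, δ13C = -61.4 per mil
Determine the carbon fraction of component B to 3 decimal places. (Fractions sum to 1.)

0.197

Let f_B and f_A be the unknown fractions; fractions sum to 1 so f_B + f_A = 0.543.
Mass balance: Σ fᵢ·δᵢ = δ_bulk ⇒ f_B·(-6.7) + f_A·(-15.0) = -26.8 − (-20.294) = -6.506
Substitute f_A = 0.543 − f_B:
f_B·(-6.7 − -15.0) = -6.506 − 0.543×(-15.0) = 1.639
f_B = 1.639 / 8.3 = 0.1975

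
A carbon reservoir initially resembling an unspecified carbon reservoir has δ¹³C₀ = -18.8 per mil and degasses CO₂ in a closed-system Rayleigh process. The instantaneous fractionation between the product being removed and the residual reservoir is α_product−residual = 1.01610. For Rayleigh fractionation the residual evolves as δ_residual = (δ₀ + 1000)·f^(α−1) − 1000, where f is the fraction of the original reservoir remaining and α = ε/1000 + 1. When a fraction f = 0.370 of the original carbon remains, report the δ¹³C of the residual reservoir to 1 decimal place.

-34.4 per mil

Rayleigh residual: δ_res = (δ₀ + 1000)·f^(α−1) − 1000
α − 1 = 0.01610
f^(α−1) = 0.370^(0.01610) = 0.984120
δ_res = (-18.8 + 1000) × 0.984120 − 1000 = 965.619 − 1000 = -34.38 per mil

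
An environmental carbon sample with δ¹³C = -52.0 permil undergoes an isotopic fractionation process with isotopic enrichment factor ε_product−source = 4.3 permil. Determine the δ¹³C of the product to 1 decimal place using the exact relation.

Exactly, δ_product = (δ_source + 1000)·(ε/1000 + 1) − 1000.
δ_product = (-52.0 + 1000) × (4.3/1000 + 1) − 1000
δ_product = -47.92 permil

-47.9 permil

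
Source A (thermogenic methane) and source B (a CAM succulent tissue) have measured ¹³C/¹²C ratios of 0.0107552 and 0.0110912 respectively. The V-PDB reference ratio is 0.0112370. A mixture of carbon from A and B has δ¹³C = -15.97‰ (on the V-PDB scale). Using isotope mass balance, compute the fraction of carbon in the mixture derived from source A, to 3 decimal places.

δ_A = (0.0107552/0.0112370 − 1)×1000 = (0.957124 − 1)×1000 = -42.876‰
δ_B = (0.0110912/0.0112370 − 1)×1000 = (0.987025 − 1)×1000 = -12.975‰
f_A = (δ_mix − δ_B)/(δ_A − δ_B) = (-15.97 − (-12.975))/(-42.876 − (-12.975))
f_A = -2.995 / -29.901 = 0.1002

0.100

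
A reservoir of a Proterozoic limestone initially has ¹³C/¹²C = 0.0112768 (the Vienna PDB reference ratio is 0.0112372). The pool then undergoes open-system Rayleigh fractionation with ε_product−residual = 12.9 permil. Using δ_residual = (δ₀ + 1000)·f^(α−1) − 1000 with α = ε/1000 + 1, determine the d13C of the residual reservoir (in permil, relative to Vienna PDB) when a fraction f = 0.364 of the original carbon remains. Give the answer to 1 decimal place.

-9.5 permil

δ₀ = (0.0112768/0.0112372 − 1)×1000 = (1.003524 − 1)×1000 = 3.524 permil
α − 1 = ε/1000 = 0.0129
f^(α−1) = 0.364^(0.0129) = 0.987048
δ_res = (3.524 + 1000) × 0.987048 − 1000 = 990.526 − 1000 = -9.47 permil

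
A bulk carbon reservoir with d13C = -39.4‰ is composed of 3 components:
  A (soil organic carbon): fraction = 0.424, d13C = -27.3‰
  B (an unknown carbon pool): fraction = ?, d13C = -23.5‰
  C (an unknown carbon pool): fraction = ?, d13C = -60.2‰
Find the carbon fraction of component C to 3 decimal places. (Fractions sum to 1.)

Let f_C and f_B be the unknown fractions; fractions sum to 1 so f_C + f_B = 0.576.
Mass balance: Σ fᵢ·δᵢ = δ_bulk ⇒ f_C·(-60.2) + f_B·(-23.5) = -39.4 − (-11.575) = -27.825
Substitute f_B = 0.576 − f_C:
f_C·(-60.2 − -23.5) = -27.825 − 0.576×(-23.5) = -14.289
f_C = -14.289 / -36.7 = 0.3893

0.389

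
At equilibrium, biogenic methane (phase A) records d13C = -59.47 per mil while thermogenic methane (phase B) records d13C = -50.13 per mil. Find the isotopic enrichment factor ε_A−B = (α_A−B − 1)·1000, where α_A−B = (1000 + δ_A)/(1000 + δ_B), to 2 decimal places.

-9.83 per mil

α_A−B = (1000 + -59.47) / (1000 + -50.13) = 940.53 / 949.87 = 0.990167
ε_A−B = (0.990167 − 1) × 1000 = -9.833 per mil
(The approximation ε ≈ δ_A − δ_B would give -9.34 per mil.)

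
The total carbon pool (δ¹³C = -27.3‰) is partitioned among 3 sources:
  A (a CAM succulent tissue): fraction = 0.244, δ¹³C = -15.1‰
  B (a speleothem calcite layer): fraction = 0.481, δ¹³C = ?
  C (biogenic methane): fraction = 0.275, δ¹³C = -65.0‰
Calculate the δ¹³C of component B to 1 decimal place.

-11.9‰

Isotope mass balance: δ_bulk = Σ fᵢ·δᵢ.
-27.3 = 0.244×(-15.1) + 0.481×δ_B + 0.275×(-65.0)
0.481·δ_B = -27.3 − (-21.559) = -5.741
δ_B = -5.741 / 0.481 = -11.93‰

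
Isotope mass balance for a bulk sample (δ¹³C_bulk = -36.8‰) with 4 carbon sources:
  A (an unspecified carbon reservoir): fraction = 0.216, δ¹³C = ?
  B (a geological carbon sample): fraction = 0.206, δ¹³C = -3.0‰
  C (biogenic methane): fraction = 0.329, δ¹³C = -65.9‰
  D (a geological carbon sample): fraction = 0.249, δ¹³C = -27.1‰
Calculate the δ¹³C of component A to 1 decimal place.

-35.9‰

Isotope mass balance: δ_bulk = Σ fᵢ·δᵢ.
-36.8 = 0.216×δ_A + 0.206×(-3.0) + 0.329×(-65.9) + 0.249×(-27.1)
0.216·δ_A = -36.8 − (-29.047) = -7.753
δ_A = -7.753 / 0.216 = -35.89‰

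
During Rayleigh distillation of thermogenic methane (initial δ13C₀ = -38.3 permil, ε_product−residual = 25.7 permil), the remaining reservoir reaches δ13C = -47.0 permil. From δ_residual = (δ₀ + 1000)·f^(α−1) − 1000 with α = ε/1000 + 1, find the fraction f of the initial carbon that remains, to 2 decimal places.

0.70

α − 1 = ε/1000 = 0.0257
(δ_res + 1000)/(δ₀ + 1000) = (-47.0 + 1000)/(-38.3 + 1000) = 953.0/961.7 = 0.990954
f = 0.990954^(1/0.0257) = exp(ln(0.990954)/0.0257) = exp(-0.00909/0.0257)
f = exp(-0.3536) = 0.7022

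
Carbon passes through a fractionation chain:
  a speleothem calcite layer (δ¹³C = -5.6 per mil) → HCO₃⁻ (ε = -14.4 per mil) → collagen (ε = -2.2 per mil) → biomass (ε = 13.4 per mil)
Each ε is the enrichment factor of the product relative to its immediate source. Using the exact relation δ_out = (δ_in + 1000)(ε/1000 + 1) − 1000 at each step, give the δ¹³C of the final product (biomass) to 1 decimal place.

step 1: δ = (-5.60 + 1000)·(-14.4/1000 + 1) − 1000 = -19.92 per mil
step 2: δ = (-19.92 + 1000)·(-2.2/1000 + 1) − 1000 = -22.08 per mil
step 3: δ = (-22.08 + 1000)·(13.4/1000 + 1) − 1000 = -8.97 per mil

-9.0 per mil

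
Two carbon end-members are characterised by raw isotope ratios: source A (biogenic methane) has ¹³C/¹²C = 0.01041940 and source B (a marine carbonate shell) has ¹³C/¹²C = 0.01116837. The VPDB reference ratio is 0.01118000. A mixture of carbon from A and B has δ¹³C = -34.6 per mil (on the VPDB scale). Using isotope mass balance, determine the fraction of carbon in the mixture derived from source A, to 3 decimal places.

δ_A = (0.01041940/0.01118000 − 1)×1000 = (0.931968 − 1)×1000 = -68.032 per mil
δ_B = (0.01116837/0.01118000 − 1)×1000 = (0.998960 − 1)×1000 = -1.040 per mil
f_A = (δ_mix − δ_B)/(δ_A − δ_B) = (-34.6 − (-1.040))/(-68.032 − (-1.040))
f_A = -33.560 / -66.992 = 0.5010

0.501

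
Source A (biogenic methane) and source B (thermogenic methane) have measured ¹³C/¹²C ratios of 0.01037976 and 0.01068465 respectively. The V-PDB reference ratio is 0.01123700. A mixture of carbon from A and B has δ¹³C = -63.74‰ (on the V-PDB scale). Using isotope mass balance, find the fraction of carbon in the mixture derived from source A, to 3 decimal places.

δ_A = (0.01037976/0.01123700 − 1)×1000 = (0.923713 − 1)×1000 = -76.287‰
δ_B = (0.01068465/0.01123700 − 1)×1000 = (0.950845 − 1)×1000 = -49.155‰
f_A = (δ_mix − δ_B)/(δ_A − δ_B) = (-63.74 − (-49.155))/(-76.287 − (-49.155))
f_A = -14.585 / -27.133 = 0.5376

0.538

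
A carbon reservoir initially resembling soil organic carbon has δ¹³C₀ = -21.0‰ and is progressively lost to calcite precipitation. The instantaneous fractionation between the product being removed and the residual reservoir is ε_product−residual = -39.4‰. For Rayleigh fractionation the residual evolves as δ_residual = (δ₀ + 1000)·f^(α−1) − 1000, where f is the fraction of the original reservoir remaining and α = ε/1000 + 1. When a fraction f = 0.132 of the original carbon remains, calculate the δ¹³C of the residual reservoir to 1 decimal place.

Rayleigh residual: δ_res = (δ₀ + 1000)·f^(α−1) − 1000
α = ε/1000 + 1 = 0.96060, so α − 1 = -0.03940
f^(α−1) = 0.132^(-0.03940) = 1.083052
δ_res = (-21.0 + 1000) × 1.083052 − 1000 = 1060.308 − 1000 = 60.31‰

60.3‰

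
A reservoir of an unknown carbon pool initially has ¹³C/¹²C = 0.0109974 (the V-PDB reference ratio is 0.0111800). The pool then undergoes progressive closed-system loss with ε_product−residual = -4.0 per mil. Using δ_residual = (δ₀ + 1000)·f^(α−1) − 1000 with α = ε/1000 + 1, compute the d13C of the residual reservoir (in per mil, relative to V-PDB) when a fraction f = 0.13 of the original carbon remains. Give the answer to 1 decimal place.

-8.3 per mil

δ₀ = (0.0109974/0.0111800 − 1)×1000 = (0.983667 − 1)×1000 = -16.333 per mil
α − 1 = ε/1000 = -0.0040
f^(α−1) = 0.13^(-0.0040) = 1.008194
δ_res = (-16.333 + 1000) × 1.008194 − 1000 = 991.728 − 1000 = -8.27 per mil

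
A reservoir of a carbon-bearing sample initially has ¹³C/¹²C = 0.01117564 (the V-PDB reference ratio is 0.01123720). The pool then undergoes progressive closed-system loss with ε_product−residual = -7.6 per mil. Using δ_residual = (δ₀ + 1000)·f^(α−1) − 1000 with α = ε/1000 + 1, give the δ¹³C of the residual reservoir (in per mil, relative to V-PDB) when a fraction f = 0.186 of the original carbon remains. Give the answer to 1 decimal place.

7.3 per mil

δ₀ = (0.01117564/0.01123720 − 1)×1000 = (0.994522 − 1)×1000 = -5.478 per mil
α − 1 = ε/1000 = -0.0076
f^(α−1) = 0.186^(-0.0076) = 1.012865
δ_res = (-5.478 + 1000) × 1.012865 − 1000 = 1007.317 − 1000 = 7.32 per mil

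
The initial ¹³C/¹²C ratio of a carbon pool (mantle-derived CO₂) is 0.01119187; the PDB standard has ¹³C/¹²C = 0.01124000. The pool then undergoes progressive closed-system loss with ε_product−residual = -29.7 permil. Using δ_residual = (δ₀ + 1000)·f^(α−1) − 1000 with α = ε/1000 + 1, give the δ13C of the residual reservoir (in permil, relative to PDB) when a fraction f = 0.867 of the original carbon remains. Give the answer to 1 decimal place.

-0.1 permil

δ₀ = (0.01119187/0.01124000 − 1)×1000 = (0.995718 − 1)×1000 = -4.282 permil
α − 1 = ε/1000 = -0.0297
f^(α−1) = 0.867^(-0.0297) = 1.004248
δ_res = (-4.282 + 1000) × 1.004248 − 1000 = 999.947 − 1000 = -0.05 permil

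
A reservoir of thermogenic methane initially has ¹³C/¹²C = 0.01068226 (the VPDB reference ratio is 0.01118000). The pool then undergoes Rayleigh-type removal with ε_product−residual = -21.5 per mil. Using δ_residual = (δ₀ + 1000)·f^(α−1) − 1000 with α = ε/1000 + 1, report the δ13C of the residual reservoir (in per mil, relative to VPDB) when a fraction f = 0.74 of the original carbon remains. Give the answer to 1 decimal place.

-38.3 per mil

δ₀ = (0.01068226/0.01118000 − 1)×1000 = (0.955479 − 1)×1000 = -44.521 per mil
α − 1 = ε/1000 = -0.0215
f^(α−1) = 0.74^(-0.0215) = 1.006495
δ_res = (-44.521 + 1000) × 1.006495 − 1000 = 961.685 − 1000 = -38.31 per mil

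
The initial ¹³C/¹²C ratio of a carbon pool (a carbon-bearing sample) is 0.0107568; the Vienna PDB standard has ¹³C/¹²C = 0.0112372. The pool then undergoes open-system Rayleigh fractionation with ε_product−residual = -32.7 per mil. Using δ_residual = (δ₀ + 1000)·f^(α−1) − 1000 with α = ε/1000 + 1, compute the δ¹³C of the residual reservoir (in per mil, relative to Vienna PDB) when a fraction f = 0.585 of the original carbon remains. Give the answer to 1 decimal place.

-25.8 per mil

δ₀ = (0.0107568/0.0112372 − 1)×1000 = (0.957249 − 1)×1000 = -42.751 per mil
α − 1 = ε/1000 = -0.0327
f^(α−1) = 0.585^(-0.0327) = 1.017686
δ_res = (-42.751 + 1000) × 1.017686 − 1000 = 974.180 − 1000 = -25.82 per mil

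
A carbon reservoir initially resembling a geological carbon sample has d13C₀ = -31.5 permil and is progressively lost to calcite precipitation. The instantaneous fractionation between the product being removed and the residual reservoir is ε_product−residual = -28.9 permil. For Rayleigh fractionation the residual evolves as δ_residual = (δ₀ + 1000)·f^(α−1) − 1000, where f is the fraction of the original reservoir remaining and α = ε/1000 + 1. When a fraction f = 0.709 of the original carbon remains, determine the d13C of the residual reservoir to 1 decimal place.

-21.8 permil

Rayleigh residual: δ_res = (δ₀ + 1000)·f^(α−1) − 1000
α = ε/1000 + 1 = 0.97110, so α − 1 = -0.02890
f^(α−1) = 0.709^(-0.02890) = 1.009988
δ_res = (-31.5 + 1000) × 1.009988 − 1000 = 978.174 − 1000 = -21.83 permil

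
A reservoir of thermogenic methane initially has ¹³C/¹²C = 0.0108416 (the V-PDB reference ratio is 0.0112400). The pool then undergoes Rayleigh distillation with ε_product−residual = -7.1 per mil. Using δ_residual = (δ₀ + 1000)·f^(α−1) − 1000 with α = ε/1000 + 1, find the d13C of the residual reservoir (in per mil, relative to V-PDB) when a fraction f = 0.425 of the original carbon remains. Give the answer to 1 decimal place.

-29.6 per mil

δ₀ = (0.0108416/0.0112400 − 1)×1000 = (0.964555 − 1)×1000 = -35.445 per mil
α − 1 = ε/1000 = -0.0071
f^(α−1) = 0.425^(-0.0071) = 1.006094
δ_res = (-35.445 + 1000) × 1.006094 − 1000 = 970.433 − 1000 = -29.57 per mil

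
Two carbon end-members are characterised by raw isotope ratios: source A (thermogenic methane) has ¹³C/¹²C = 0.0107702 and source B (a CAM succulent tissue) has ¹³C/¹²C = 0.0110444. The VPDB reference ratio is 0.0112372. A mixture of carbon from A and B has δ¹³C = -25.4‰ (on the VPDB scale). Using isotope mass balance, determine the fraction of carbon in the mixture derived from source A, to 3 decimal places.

0.338

δ_A = (0.0107702/0.0112372 − 1)×1000 = (0.958442 − 1)×1000 = -41.558‰
δ_B = (0.0110444/0.0112372 − 1)×1000 = (0.982843 − 1)×1000 = -17.157‰
f_A = (δ_mix − δ_B)/(δ_A − δ_B) = (-25.4 − (-17.157))/(-41.558 − (-17.157))
f_A = -8.243 / -24.401 = 0.3378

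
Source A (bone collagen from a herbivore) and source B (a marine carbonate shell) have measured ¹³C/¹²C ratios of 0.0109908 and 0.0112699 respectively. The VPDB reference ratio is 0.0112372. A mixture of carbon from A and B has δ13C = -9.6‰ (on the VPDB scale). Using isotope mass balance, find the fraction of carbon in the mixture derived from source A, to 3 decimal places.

δ_A = (0.0109908/0.0112372 − 1)×1000 = (0.978073 − 1)×1000 = -21.927‰
δ_B = (0.0112699/0.0112372 − 1)×1000 = (1.002910 − 1)×1000 = 2.910‰
f_A = (δ_mix − δ_B)/(δ_A − δ_B) = (-9.6 − (2.910))/(-21.927 − (2.910))
f_A = -12.510 / -24.837 = 0.5037

0.504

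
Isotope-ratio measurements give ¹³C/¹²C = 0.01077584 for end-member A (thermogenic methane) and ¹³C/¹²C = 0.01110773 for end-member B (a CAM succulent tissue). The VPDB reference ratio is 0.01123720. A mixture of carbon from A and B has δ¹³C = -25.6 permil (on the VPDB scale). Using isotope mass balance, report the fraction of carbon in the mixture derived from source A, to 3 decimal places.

δ_A = (0.01077584/0.01123720 − 1)×1000 = (0.958944 − 1)×1000 = -41.056 permil
δ_B = (0.01110773/0.01123720 − 1)×1000 = (0.988478 − 1)×1000 = -11.522 permil
f_A = (δ_mix − δ_B)/(δ_A − δ_B) = (-25.6 − (-11.522))/(-41.056 − (-11.522))
f_A = -14.078 / -29.535 = 0.4767

0.477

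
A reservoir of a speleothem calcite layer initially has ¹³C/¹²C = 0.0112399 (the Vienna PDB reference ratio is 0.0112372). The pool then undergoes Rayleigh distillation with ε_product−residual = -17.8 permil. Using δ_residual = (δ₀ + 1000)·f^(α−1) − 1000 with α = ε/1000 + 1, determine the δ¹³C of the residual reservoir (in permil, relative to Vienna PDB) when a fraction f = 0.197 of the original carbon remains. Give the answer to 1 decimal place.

δ₀ = (0.0112399/0.0112372 − 1)×1000 = (1.000240 − 1)×1000 = 0.240 permil
α − 1 = ε/1000 = -0.0178
f^(α−1) = 0.197^(-0.0178) = 1.029339
δ_res = (0.240 + 1000) × 1.029339 − 1000 = 1029.586 − 1000 = 29.59 permil

29.6 permil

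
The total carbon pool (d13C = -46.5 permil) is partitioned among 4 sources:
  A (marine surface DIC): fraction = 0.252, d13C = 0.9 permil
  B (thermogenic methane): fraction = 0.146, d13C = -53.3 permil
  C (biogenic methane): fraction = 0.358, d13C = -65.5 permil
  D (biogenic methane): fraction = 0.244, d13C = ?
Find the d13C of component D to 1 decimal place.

-63.5 permil

Isotope mass balance: δ_bulk = Σ fᵢ·δᵢ.
-46.5 = 0.252×(0.9) + 0.146×(-53.3) + 0.358×(-65.5) + 0.244×δ_D
0.244·δ_D = -46.5 − (-31.004) = -15.496
δ_D = -15.496 / 0.244 = -63.51 permil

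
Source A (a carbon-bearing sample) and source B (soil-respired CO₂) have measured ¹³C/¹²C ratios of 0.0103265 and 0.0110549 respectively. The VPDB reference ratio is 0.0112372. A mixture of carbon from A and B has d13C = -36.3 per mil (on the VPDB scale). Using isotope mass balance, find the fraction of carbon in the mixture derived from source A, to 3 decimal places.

δ_A = (0.0103265/0.0112372 − 1)×1000 = (0.918957 − 1)×1000 = -81.043 per mil
δ_B = (0.0110549/0.0112372 − 1)×1000 = (0.983777 − 1)×1000 = -16.223 per mil
f_A = (δ_mix − δ_B)/(δ_A − δ_B) = (-36.3 − (-16.223))/(-81.043 − (-16.223))
f_A = -20.077 / -64.820 = 0.3097

0.310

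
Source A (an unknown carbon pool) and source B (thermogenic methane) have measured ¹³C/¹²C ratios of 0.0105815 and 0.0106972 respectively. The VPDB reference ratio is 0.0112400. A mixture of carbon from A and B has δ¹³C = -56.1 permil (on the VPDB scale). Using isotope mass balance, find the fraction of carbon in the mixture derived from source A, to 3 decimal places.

δ_A = (0.0105815/0.0112400 − 1)×1000 = (0.941415 − 1)×1000 = -58.585 permil
δ_B = (0.0106972/0.0112400 − 1)×1000 = (0.951708 − 1)×1000 = -48.292 permil
f_A = (δ_mix − δ_B)/(δ_A − δ_B) = (-56.1 − (-48.292))/(-58.585 − (-48.292))
f_A = -7.808 / -10.294 = 0.7585

0.759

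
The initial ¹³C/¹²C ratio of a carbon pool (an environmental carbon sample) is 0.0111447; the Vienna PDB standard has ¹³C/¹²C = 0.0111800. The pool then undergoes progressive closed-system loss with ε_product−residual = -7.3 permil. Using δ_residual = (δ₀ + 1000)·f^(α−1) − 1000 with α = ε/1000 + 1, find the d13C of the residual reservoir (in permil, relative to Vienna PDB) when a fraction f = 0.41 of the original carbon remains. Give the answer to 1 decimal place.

δ₀ = (0.0111447/0.0111800 − 1)×1000 = (0.996843 − 1)×1000 = -3.157 permil
α − 1 = ε/1000 = -0.0073
f^(α−1) = 0.41^(-0.0073) = 1.006530
δ_res = (-3.157 + 1000) × 1.006530 − 1000 = 1003.352 − 1000 = 3.35 permil

3.4 permil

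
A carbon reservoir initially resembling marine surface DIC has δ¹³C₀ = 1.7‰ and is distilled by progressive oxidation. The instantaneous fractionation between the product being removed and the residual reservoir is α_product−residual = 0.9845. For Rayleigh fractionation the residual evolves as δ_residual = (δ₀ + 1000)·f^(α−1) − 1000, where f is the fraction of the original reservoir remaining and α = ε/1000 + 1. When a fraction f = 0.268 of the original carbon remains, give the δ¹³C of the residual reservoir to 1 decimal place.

Rayleigh residual: δ_res = (δ₀ + 1000)·f^(α−1) − 1000
α − 1 = -0.01550
f^(α−1) = 0.268^(-0.01550) = 1.020620
δ_res = (1.7 + 1000) × 1.020620 − 1000 = 1022.355 − 1000 = 22.35‰

22.4‰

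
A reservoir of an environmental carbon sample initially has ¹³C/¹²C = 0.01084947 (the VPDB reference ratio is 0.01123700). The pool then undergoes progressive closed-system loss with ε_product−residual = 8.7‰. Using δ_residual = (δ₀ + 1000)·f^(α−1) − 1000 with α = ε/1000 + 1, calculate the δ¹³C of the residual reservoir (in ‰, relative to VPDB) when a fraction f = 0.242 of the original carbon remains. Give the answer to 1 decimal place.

δ₀ = (0.01084947/0.01123700 − 1)×1000 = (0.965513 − 1)×1000 = -34.487‰
α − 1 = ε/1000 = 0.0087
f^(α−1) = 0.242^(0.0087) = 0.987732
δ_res = (-34.487 + 1000) × 0.987732 − 1000 = 953.668 − 1000 = -46.33‰

-46.3‰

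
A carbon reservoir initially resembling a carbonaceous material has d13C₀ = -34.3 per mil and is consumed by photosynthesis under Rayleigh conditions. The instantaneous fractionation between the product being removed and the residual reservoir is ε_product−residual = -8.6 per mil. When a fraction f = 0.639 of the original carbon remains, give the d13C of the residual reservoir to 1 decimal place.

-30.6 per mil

Rayleigh residual: δ_res = (δ₀ + 1000)·f^(α−1) − 1000
α = ε/1000 + 1 = 0.99140, so α − 1 = -0.00860
f^(α−1) = 0.639^(-0.00860) = 1.003859
δ_res = (-34.3 + 1000) × 1.003859 − 1000 = 969.427 − 1000 = -30.57 per mil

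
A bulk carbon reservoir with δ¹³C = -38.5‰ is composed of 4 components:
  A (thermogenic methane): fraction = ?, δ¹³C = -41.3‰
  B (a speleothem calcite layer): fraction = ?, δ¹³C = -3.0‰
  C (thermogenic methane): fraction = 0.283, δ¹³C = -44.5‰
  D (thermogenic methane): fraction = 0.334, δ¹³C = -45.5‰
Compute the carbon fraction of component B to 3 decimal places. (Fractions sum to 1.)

Let f_B and f_A be the unknown fractions; fractions sum to 1 so f_B + f_A = 0.383.
Mass balance: Σ fᵢ·δᵢ = δ_bulk ⇒ f_B·(-3.0) + f_A·(-41.3) = -38.5 − (-27.791) = -10.709
Substitute f_A = 0.383 − f_B:
f_B·(-3.0 − -41.3) = -10.709 − 0.383×(-41.3) = 5.108
f_B = 5.108 / 38.3 = 0.1334

0.133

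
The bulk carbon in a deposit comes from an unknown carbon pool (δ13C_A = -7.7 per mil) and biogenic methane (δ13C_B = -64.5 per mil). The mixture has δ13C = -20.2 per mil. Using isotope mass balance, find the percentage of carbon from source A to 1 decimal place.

78.0%

δ_mix = f_A·δ_A + (1 − f_A)·δ_B  ⇒  f_A = (δ_mix − δ_B)/(δ_A − δ_B)
f_A = (-20.2 − (-64.5)) / (-7.7 − (-64.5))
f_A = 44.3 / 56.8 = 0.7799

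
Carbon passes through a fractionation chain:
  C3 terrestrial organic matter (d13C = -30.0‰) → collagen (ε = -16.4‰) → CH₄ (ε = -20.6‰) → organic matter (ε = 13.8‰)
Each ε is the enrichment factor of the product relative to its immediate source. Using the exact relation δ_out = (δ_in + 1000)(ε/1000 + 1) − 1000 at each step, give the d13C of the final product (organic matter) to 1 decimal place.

step 1: δ = (-30.00 + 1000)·(-16.4/1000 + 1) − 1000 = -45.91‰
step 2: δ = (-45.91 + 1000)·(-20.6/1000 + 1) − 1000 = -65.56‰
step 3: δ = (-65.56 + 1000)·(13.8/1000 + 1) − 1000 = -52.67‰

-52.7‰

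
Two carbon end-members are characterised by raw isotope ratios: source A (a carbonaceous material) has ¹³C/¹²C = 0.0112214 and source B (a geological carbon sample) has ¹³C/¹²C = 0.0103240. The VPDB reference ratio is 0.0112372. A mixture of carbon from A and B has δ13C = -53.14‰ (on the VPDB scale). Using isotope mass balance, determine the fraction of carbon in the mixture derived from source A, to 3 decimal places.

δ_A = (0.0112214/0.0112372 − 1)×1000 = (0.998594 − 1)×1000 = -1.406‰
δ_B = (0.0103240/0.0112372 − 1)×1000 = (0.918734 − 1)×1000 = -81.266‰
f_A = (δ_mix − δ_B)/(δ_A − δ_B) = (-53.14 − (-81.266))/(-1.406 − (-81.266))
f_A = 28.126 / 79.860 = 0.3522

0.352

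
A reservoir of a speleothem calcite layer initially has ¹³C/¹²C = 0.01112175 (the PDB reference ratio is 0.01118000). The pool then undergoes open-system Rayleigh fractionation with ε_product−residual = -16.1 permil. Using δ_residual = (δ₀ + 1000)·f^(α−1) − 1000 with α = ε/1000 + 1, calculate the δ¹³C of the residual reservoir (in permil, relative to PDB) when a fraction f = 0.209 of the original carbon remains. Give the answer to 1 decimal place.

20.2 permil

δ₀ = (0.01112175/0.01118000 − 1)×1000 = (0.994790 − 1)×1000 = -5.210 permil
α − 1 = ε/1000 = -0.0161
f^(α−1) = 0.209^(-0.0161) = 1.025524
δ_res = (-5.210 + 1000) × 1.025524 − 1000 = 1020.180 − 1000 = 20.18 permil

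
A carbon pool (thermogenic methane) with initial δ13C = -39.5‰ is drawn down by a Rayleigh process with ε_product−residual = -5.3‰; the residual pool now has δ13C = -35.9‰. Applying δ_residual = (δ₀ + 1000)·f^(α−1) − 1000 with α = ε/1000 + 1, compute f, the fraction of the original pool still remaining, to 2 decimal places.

0.49

α − 1 = ε/1000 = -0.0053
(δ_res + 1000)/(δ₀ + 1000) = (-35.9 + 1000)/(-39.5 + 1000) = 964.1/960.5 = 1.003748
f = 1.003748^(1/-0.0053) = exp(ln(1.003748)/-0.0053) = exp(0.00374/-0.0053)
f = exp(-0.7059) = 0.4937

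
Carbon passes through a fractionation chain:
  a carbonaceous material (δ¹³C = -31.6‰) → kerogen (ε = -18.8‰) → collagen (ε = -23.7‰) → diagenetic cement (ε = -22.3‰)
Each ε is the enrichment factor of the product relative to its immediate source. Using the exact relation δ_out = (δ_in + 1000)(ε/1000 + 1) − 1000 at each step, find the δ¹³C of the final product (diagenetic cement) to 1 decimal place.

-93.0‰

step 1: δ = (-31.60 + 1000)·(-18.8/1000 + 1) − 1000 = -49.81‰
step 2: δ = (-49.81 + 1000)·(-23.7/1000 + 1) − 1000 = -72.33‰
step 3: δ = (-72.33 + 1000)·(-22.3/1000 + 1) − 1000 = -93.01‰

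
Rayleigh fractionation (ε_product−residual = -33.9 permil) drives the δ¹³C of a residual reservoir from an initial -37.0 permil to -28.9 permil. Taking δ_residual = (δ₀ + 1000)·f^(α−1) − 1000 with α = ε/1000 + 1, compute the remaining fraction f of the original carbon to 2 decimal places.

0.78

α − 1 = ε/1000 = -0.0339
(δ_res + 1000)/(δ₀ + 1000) = (-28.9 + 1000)/(-37.0 + 1000) = 971.1/963.0 = 1.008411
f = 1.008411^(1/-0.0339) = exp(ln(1.008411)/-0.0339) = exp(0.00838/-0.0339)
f = exp(-0.2471) = 0.7811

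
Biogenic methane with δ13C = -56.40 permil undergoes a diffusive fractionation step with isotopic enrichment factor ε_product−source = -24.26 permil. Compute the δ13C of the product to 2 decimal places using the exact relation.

Exactly, δ_product = (δ_source + 1000)·(ε/1000 + 1) − 1000.
δ_product = (-56.40 + 1000) × (-24.26/1000 + 1) − 1000
δ_product = -79.292 permil

-79.29 permil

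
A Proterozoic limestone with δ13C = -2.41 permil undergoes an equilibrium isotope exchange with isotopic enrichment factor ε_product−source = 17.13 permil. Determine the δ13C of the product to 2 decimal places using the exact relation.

14.68 permil

To first order, δ_product ≈ δ_source + ε = 14.72 permil.
Exactly, δ_product = (δ_source + 1000)·(ε/1000 + 1) − 1000.
δ_product = (-2.41 + 1000) × (17.13/1000 + 1) − 1000
δ_product = 14.679 permil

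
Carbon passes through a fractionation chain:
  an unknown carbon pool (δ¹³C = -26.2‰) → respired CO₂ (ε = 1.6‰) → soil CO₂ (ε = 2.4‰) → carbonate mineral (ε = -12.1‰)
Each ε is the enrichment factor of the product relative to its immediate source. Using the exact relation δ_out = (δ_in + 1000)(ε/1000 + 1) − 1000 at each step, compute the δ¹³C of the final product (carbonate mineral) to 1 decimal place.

step 1: δ = (-26.20 + 1000)·(1.6/1000 + 1) − 1000 = -24.64‰
step 2: δ = (-24.64 + 1000)·(2.4/1000 + 1) − 1000 = -22.30‰
step 3: δ = (-22.30 + 1000)·(-12.1/1000 + 1) − 1000 = -34.13‰

-34.1‰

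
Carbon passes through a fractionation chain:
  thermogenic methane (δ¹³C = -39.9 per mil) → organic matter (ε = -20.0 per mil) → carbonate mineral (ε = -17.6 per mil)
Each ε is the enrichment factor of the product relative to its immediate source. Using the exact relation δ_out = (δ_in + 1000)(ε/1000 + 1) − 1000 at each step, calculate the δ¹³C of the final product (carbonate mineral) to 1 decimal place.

step 1: δ = (-39.90 + 1000)·(-20.0/1000 + 1) − 1000 = -59.10 per mil
step 2: δ = (-59.10 + 1000)·(-17.6/1000 + 1) − 1000 = -75.66 per mil

-75.7 per mil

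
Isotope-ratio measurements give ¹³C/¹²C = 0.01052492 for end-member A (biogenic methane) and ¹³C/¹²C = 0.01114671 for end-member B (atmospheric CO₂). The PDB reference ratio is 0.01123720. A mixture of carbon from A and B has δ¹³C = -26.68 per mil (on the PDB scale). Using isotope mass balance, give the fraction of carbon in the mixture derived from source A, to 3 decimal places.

δ_A = (0.01052492/0.01123720 − 1)×1000 = (0.936614 − 1)×1000 = -63.386 per mil
δ_B = (0.01114671/0.01123720 − 1)×1000 = (0.991947 − 1)×1000 = -8.053 per mil
f_A = (δ_mix − δ_B)/(δ_A − δ_B) = (-26.68 − (-8.053))/(-63.386 − (-8.053))
f_A = -18.627 / -55.333 = 0.3366

0.337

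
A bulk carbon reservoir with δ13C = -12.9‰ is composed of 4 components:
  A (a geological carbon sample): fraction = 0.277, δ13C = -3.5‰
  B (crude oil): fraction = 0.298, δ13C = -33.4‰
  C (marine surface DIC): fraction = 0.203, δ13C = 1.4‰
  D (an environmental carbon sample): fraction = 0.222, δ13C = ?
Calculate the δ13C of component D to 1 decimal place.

-10.2‰

Isotope mass balance: δ_bulk = Σ fᵢ·δᵢ.
-12.9 = 0.277×(-3.5) + 0.298×(-33.4) + 0.203×(1.4) + 0.222×δ_D
0.222·δ_D = -12.9 − (-10.638) = -2.262
δ_D = -2.262 / 0.222 = -10.19‰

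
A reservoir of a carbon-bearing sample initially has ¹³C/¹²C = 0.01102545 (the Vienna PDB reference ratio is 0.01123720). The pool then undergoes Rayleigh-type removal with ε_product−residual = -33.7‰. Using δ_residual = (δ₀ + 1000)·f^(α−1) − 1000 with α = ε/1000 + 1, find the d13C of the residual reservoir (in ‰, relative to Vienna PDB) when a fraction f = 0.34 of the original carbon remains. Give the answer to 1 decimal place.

δ₀ = (0.01102545/0.01123720 − 1)×1000 = (0.981156 − 1)×1000 = -18.844‰
α − 1 = ε/1000 = -0.0337
f^(α−1) = 0.34^(-0.0337) = 1.037025
δ_res = (-18.844 + 1000) × 1.037025 − 1000 = 1017.483 − 1000 = 17.48‰

17.5‰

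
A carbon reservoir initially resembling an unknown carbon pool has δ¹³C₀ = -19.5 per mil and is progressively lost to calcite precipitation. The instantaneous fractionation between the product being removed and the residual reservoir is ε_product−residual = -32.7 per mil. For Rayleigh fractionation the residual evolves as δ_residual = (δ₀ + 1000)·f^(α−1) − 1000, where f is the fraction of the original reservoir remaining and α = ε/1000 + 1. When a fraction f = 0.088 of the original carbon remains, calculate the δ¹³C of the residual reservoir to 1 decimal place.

Rayleigh residual: δ_res = (δ₀ + 1000)·f^(α−1) − 1000
α = ε/1000 + 1 = 0.96730, so α − 1 = -0.03270
f^(α−1) = 0.088^(-0.03270) = 1.082718
δ_res = (-19.5 + 1000) × 1.082718 − 1000 = 1061.605 − 1000 = 61.61 per mil

61.6 per mil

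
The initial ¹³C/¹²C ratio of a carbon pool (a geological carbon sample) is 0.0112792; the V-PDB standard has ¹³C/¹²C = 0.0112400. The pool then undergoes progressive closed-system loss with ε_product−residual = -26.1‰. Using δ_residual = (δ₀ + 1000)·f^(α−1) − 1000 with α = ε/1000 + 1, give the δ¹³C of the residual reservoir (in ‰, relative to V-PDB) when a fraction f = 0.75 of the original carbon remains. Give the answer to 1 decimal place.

11.1‰

δ₀ = (0.0112792/0.0112400 − 1)×1000 = (1.003488 − 1)×1000 = 3.488‰
α − 1 = ε/1000 = -0.0261
f^(α−1) = 0.75^(-0.0261) = 1.007537
δ_res = (3.488 + 1000) × 1.007537 − 1000 = 1011.051 − 1000 = 11.05‰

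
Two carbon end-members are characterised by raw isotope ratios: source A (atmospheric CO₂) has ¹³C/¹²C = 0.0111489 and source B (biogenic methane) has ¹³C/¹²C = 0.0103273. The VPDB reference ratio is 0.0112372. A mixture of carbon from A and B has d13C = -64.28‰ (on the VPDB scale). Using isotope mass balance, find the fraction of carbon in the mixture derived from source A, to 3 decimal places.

δ_A = (0.0111489/0.0112372 − 1)×1000 = (0.992142 − 1)×1000 = -7.858‰
δ_B = (0.0103273/0.0112372 − 1)×1000 = (0.919028 − 1)×1000 = -80.972‰
f_A = (δ_mix − δ_B)/(δ_A − δ_B) = (-64.28 − (-80.972))/(-7.858 − (-80.972))
f_A = 16.692 / 73.114 = 0.2283

0.228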